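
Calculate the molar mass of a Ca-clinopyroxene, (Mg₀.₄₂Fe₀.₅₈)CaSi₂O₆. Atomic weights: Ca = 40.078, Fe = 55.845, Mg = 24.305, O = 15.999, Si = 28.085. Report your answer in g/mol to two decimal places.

234.84 g/mol

Mg: 0.42 × 24.305 = 10.2081
Fe: 0.58 × 55.845 = 32.3901
Ca: 1 × 40.078 = 40.0780
Si: 2 × 28.085 = 56.1700
O: 6 × 15.999 = 95.9940
Summing the contributions gives the formula mass.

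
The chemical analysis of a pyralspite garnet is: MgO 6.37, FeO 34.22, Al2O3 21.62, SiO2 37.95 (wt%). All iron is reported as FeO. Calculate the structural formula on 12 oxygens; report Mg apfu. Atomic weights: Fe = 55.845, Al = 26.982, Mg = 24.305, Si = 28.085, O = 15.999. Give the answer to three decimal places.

6.37 wt% MgO ÷ 40.304 g/mol = 0.15805 mol, giving 0.15805 Mg and 0.15805 O.
34.22 wt% FeO ÷ 71.844 g/mol = 0.47631 mol, giving 0.47631 Fe and 0.47631 O.
21.62 wt% Al2O3 ÷ 101.961 g/mol = 0.21204 mol, giving 0.42408 Al and 0.63612 O.
37.95 wt% SiO2 ÷ 60.083 g/mol = 0.63163 mol, giving 0.63163 Si and 1.26326 O.
Oxygen sums to 2.53374; scaling by 12/2.53374 = 4.73608 puts the formula on 12 O.
Mg: 0.15805 × 4.73608 = 0.749 atoms per formula unit.

0.749 Mg apfu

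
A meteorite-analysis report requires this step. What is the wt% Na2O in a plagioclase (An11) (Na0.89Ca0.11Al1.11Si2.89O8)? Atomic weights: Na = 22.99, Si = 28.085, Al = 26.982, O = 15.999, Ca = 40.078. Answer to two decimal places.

10.45 wt%

Molar mass of Na0.89Ca0.11Al1.11Si2.89O8 = 0.89·22.99 + 0.11·40.078 + 1.11·26.982 + 2.89·28.085 + 8·15.999 = 263.977 g/mol.
Each formula unit contains 0.89 Na, equivalent to 0.89/2 = 0.4450 mol Na2O.
M(Na2O) = 2×22.99 + 1×15.999 = 61.979 g/mol.
Mass of Na2O per formula unit = 0.4450 × 61.979 = 27.581 g.
Na2O wt% = 27.581 / 263.977 × 100 = 10.45%.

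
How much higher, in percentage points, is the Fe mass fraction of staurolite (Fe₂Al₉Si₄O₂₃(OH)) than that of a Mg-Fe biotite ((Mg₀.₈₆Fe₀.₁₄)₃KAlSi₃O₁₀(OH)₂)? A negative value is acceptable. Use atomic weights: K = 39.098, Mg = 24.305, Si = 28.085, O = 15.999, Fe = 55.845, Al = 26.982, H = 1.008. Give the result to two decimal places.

7.66 percentage points

Fe in Fe₂Al₉Si₄O₂₃(OH): molar mass 851.852 g/mol; 2×55.845 = 111.690 g → 13.11 wt%.
Fe in (Mg₀.₈₆Fe₀.₁₄)₃KAlSi₃O₁₀(OH)₂: molar mass 430.501 g/mol; 0.42×55.845 = 23.455 g → 5.45 wt%.
Difference = 13.11 − 5.45 = 7.66 percentage points.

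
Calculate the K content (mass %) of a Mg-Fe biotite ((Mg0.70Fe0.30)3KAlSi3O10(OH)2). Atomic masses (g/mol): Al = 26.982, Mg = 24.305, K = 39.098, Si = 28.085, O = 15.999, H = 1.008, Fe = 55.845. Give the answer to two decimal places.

8.77 mass %

Molar mass of (Mg0.70Fe0.30)3KAlSi3O10(OH)2: 2.10·24.305 + 0.90·55.845 + 1·39.098 + 1·26.982 + 3·28.085 + 12·15.999 + 2·1.008 = 445.640 g/mol.
Mass of K per formula unit: 1 × 39.098 = 39.098 g.
Weight fraction K = 39.098 / 445.640 = 0.0877.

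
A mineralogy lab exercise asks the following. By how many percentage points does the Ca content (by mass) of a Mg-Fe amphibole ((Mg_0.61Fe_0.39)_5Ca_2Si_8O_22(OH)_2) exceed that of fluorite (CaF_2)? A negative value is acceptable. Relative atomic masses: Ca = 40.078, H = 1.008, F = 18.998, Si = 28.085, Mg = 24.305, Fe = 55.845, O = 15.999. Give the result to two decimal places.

M((Mg_0.61Fe_0.39)_5Ca_2Si_8O_22(OH)_2) = 873.856 g/mol, so wt% Ca = 80.156/873.856 × 100 = 9.17%.
M(CaF_2) = 78.074 g/mol, so wt% Ca = 40.078/78.074 × 100 = 51.33%.
9.17 − 51.33 = -42.16 pp.

-42.16 percentage points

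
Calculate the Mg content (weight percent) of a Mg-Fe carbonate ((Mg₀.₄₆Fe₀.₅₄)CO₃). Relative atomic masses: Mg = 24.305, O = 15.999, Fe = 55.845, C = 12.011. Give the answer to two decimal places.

Formula mass = 0.46·24.305 + 0.54·55.845 + 1·12.011 + 3·15.999 = 101.345 g/mol, of which 11.180 g is Mg.
So Mg makes up 11.180/101.345 = 0.1103 of the mass, i.e. 11.03%.

11.03 weight percent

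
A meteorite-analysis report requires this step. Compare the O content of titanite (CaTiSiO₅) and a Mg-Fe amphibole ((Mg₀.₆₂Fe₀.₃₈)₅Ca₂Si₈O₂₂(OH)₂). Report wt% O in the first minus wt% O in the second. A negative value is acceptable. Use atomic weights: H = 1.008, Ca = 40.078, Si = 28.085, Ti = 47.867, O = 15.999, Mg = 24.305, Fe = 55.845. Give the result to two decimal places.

-3.21 percentage points

First mineral: 79.995 g O in 196.025 g formula = 40.81 wt% O.
Second mineral: 383.976 g O in 872.279 g formula = 44.02 wt% O.
40.81% − 44.02% gives a difference of -3.21 percentage points.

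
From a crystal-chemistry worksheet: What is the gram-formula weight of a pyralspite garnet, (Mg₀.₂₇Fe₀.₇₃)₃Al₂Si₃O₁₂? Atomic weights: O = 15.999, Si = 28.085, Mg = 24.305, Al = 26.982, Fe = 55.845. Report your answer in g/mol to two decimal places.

472.19 g/mol

The formula mass is the sum 0.81(24.305) + 2.19(55.845) + 2(26.982) + 3(28.085) + 12(15.999).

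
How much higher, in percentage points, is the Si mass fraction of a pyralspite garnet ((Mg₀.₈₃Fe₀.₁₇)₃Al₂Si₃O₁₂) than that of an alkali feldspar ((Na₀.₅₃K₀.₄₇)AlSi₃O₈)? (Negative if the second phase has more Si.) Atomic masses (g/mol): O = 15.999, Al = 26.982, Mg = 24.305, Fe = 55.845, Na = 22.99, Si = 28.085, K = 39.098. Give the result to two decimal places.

Si in (Mg₀.₈₃Fe₀.₁₇)₃Al₂Si₃O₁₂: molar mass 419.207 g/mol; 3×28.085 = 84.255 g → 20.10 wt%.
Si in (Na₀.₅₃K₀.₄₇)AlSi₃O₈: molar mass 269.790 g/mol; 3×28.085 = 84.255 g → 31.23 wt%.
Difference = 20.10 − 31.23 = -11.13 percentage points.

-11.13 percentage points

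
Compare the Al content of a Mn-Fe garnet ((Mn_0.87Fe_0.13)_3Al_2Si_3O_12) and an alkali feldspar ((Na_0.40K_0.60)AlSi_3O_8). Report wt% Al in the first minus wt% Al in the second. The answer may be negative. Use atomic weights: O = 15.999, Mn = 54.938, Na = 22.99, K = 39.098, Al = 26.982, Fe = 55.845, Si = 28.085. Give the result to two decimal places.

0.97 percentage points

M((Mn_0.87Fe_0.13)_3Al_2Si_3O_12) = 495.375 g/mol, so wt% Al = 53.964/495.375 × 100 = 10.89%.
M((Na_0.40K_0.60)AlSi_3O_8) = 271.884 g/mol, so wt% Al = 26.982/271.884 × 100 = 9.92%.
10.89 − 9.92 = 0.97 pp.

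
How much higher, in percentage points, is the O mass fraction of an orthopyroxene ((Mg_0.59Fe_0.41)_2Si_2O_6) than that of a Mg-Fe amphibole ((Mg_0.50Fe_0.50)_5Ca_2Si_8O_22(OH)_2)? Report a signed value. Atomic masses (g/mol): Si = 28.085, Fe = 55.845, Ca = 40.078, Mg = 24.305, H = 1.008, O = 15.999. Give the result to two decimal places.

-0.73 percentage points

O in (Mg_0.59Fe_0.41)_2Si_2O_6: molar mass 226.637 g/mol; 6×15.999 = 95.994 g → 42.36 wt%.
O in (Mg_0.50Fe_0.50)_5Ca_2Si_8O_22(OH)_2: molar mass 891.203 g/mol; 24×15.999 = 383.976 g → 43.09 wt%.
Difference = 42.36 − 43.09 = -0.73 percentage points.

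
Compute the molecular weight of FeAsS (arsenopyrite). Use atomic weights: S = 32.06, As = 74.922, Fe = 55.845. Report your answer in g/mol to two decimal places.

M = 1(55.845) + 1(74.922) + 1(32.06)

162.83 g/mol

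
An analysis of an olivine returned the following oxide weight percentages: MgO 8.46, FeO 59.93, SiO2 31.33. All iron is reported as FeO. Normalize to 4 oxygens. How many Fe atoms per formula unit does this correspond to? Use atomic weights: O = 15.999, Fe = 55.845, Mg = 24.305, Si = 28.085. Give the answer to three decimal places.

8.46 wt% MgO ÷ 40.304 g/mol = 0.20990 mol, giving 0.20990 Mg and 0.20990 O.
59.93 wt% FeO ÷ 71.844 g/mol = 0.83417 mol, giving 0.83417 Fe and 0.83417 O.
31.33 wt% SiO2 ÷ 60.083 g/mol = 0.52145 mol, giving 0.52145 Si and 1.04290 O.
Oxygen sums to 2.08697; scaling by 4/2.08697 = 1.91665 puts the formula on 4 O.
Fe: 0.83417 × 1.91665 = 1.599 atoms per formula unit.

1.599 Fe apfu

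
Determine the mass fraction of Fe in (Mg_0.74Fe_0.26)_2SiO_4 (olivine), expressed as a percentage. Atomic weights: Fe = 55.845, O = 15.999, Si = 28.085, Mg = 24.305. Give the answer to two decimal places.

Formula mass = 1.48×24.305 + 0.52×55.845 + 1×28.085 + 4×15.999 = 157.092 g/mol, of which 29.039 g is Fe.
So Fe makes up 29.039/157.092 = 0.1849 of the mass, i.e. 18.49%.

18.49 wt%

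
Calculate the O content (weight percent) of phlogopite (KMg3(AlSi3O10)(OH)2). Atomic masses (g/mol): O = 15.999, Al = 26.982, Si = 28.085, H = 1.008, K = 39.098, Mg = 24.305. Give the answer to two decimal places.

46.01 weight percent

M(KMg3(AlSi3O10)(OH)2) = 417.254 g/mol.
O contributes 12 × 15.999 = 191.988 g per mole.
191.988/417.254 = 0.4601 → 46.01%.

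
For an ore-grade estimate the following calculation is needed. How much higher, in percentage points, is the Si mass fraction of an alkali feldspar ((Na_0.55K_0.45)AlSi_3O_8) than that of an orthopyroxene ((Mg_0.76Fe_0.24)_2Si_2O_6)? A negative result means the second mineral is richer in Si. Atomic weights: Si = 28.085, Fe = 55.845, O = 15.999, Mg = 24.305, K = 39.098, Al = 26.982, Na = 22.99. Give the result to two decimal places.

Si in (Na_0.55K_0.45)AlSi_3O_8: molar mass 269.468 g/mol; 3×28.085 = 84.255 g → 31.27 wt%.
Si in (Mg_0.76Fe_0.24)_2Si_2O_6: molar mass 215.913 g/mol; 2×28.085 = 56.170 g → 26.02 wt%.
Difference = 31.27 − 26.02 = 5.25 percentage points.

5.25 percentage points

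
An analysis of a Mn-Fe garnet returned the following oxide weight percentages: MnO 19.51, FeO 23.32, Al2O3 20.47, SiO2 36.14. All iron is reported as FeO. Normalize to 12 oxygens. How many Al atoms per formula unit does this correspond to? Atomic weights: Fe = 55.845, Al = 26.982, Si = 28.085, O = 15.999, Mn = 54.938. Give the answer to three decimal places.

2.004 Al apfu

MnO (M=70.937): mol = 0.27503; Mn = 0.27503, O = 0.27503.
FeO (M=71.844): mol = 0.32459; Fe = 0.32459, O = 0.32459.
Al2O3 (M=101.961): mol = 0.20076; Al = 0.40152, O = 0.60228.
SiO2 (M=60.083): mol = 0.60150; Si = 0.60150, O = 1.20300.
ΣO = 2.40490; factor = 12/ΣO = 4.98981.
Al apfu = 0.40152 × 4.98981 = 2.004.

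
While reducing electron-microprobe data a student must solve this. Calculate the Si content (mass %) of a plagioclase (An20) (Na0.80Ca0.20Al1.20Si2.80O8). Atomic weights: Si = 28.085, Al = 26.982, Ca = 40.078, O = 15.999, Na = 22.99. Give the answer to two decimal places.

Molar mass of Na0.80Ca0.20Al1.20Si2.80O8: 0.80·22.99 + 0.20·40.078 + 1.20·26.982 + 2.80·28.085 + 8·15.999 = 265.416 g/mol.
Mass of Si per formula unit: 2.80 × 28.085 = 78.638 g.
Weight fraction Si = 78.638 / 265.416 = 0.2963.

29.63 mass %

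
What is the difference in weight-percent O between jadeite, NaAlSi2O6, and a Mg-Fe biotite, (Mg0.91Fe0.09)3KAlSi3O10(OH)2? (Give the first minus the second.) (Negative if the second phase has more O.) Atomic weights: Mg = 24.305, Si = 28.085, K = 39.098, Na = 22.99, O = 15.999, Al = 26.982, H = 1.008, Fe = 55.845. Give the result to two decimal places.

2.40 percentage points

M(NaAlSi2O6) = 202.136 g/mol, so wt% O = 95.994/202.136 × 100 = 47.49%.
M((Mg0.91Fe0.09)3KAlSi3O10(OH)2) = 425.770 g/mol, so wt% O = 191.988/425.770 × 100 = 45.09%.
47.49 − 45.09 = 2.40 pp.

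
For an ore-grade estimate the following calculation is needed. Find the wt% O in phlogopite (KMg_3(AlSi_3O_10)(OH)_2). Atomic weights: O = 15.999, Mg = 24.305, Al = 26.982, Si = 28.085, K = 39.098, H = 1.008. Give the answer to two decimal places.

Molar mass of KMg_3(AlSi_3O_10)(OH)_2: 1×39.098 + 3×24.305 + 1×26.982 + 3×28.085 + 12×15.999 + 2×1.008 = 417.254 g/mol.
Mass of O per formula unit: 12 × 15.999 = 191.988 g.
Weight fraction O = 191.988 / 417.254 = 0.4601.

46.01 weight percent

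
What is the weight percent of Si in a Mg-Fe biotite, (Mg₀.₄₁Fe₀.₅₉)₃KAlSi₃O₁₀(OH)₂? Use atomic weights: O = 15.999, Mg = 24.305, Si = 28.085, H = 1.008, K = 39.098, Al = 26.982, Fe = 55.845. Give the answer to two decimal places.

M((Mg₀.₄₁Fe₀.₅₉)₃KAlSi₃O₁₀(OH)₂) = 473.080 g/mol.
Si contributes 3 × 28.085 = 84.255 g per mole.
84.255/473.080 = 0.1781 → 17.81%.

17.81 weight percent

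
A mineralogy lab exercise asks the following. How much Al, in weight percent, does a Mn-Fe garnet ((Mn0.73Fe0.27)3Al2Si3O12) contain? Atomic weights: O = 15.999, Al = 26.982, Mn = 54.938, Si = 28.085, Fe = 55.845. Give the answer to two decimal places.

M((Mn0.73Fe0.27)3Al2Si3O12) = 495.756 g/mol.
Al contributes 2 × 26.982 = 53.964 g per mole.
53.964/495.756 = 0.1089 → 10.89%.

10.89 weight percent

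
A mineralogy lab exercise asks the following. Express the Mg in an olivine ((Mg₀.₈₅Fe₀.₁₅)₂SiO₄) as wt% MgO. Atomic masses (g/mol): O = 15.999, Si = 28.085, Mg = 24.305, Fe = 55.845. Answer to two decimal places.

Formula mass = 150.153 g/mol.
1.70 Mg → 1.7000 mol MgO per formula unit; M(MgO) = 40.304, so MgO mass = 68.517 g.
68.517/150.153 × 100 = 45.63 wt%.

45.63 wt%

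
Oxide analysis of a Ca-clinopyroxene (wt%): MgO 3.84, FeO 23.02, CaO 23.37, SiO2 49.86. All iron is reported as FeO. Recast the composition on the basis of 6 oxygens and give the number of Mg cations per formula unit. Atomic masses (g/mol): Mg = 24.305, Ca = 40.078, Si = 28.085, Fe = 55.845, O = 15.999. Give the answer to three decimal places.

3.84 wt% MgO ÷ 40.304 g/mol = 0.09528 mol, giving 0.09528 Mg and 0.09528 O.
23.02 wt% FeO ÷ 71.844 g/mol = 0.32042 mol, giving 0.32042 Fe and 0.32042 O.
23.37 wt% CaO ÷ 56.077 g/mol = 0.41675 mol, giving 0.41675 Ca and 0.41675 O.
49.86 wt% SiO2 ÷ 60.083 g/mol = 0.82985 mol, giving 0.82985 Si and 1.65970 O.
Oxygen sums to 2.49215; scaling by 6/2.49215 = 2.40756 puts the formula on 6 O.
Mg: 0.09528 × 2.40756 = 0.229 atoms per formula unit.

0.229 Mg apfu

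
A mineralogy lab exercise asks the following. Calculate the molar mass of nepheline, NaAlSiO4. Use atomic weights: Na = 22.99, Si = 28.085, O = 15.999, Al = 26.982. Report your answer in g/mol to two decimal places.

The formula mass is the sum 1(22.99) + 1(26.982) + 1(28.085) + 4(15.999).

142.05 g/mol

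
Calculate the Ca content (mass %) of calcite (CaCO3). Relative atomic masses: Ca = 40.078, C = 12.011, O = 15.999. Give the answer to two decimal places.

40.04 mass %

Formula mass = 1*40.078 + 1*12.011 + 3*15.999 = 100.086 g/mol, of which 40.078 g is Ca.
So Ca makes up 40.078/100.086 = 0.4004 of the mass, i.e. 40.04%.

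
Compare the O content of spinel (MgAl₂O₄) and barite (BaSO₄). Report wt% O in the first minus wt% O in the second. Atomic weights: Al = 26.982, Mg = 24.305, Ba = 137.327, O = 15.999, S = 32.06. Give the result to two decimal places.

O in MgAl₂O₄: molar mass 142.265 g/mol; 4×15.999 = 63.996 g → 44.98 wt%.
O in BaSO₄: molar mass 233.383 g/mol; 4×15.999 = 63.996 g → 27.42 wt%.
Difference = 44.98 − 27.42 = 17.56 percentage points.

17.56 percentage points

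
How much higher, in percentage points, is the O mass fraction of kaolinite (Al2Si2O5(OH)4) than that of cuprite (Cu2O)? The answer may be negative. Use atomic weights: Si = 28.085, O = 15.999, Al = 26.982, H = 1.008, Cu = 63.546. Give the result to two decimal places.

O in Al2Si2O5(OH)4: molar mass 258.157 g/mol; 9×15.999 = 143.991 g → 55.78 wt%.
O in Cu2O: molar mass 143.091 g/mol; 1×15.999 = 15.999 g → 11.18 wt%.
Difference = 55.78 − 11.18 = 44.60 percentage points.

44.60 percentage points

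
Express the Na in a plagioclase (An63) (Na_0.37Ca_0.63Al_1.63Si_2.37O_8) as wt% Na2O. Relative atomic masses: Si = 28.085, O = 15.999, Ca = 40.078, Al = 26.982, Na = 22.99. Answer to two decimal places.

4.21 wt%

Formula mass = 272.290 g/mol.
0.37 Na → 0.1850 mol Na2O per formula unit; M(Na2O) = 61.979, so Na2O mass = 11.466 g.
11.466/272.290 × 100 = 4.21 wt%.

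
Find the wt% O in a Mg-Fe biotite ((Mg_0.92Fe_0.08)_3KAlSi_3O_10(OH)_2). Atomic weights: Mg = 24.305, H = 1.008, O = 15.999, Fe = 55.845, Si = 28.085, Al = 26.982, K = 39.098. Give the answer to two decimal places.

45.19 mass %

M((Mg_0.92Fe_0.08)_3KAlSi_3O_10(OH)_2) = 424.824 g/mol.
O contributes 12 × 15.999 = 191.988 g per mole.
191.988/424.824 = 0.4519 → 45.19%.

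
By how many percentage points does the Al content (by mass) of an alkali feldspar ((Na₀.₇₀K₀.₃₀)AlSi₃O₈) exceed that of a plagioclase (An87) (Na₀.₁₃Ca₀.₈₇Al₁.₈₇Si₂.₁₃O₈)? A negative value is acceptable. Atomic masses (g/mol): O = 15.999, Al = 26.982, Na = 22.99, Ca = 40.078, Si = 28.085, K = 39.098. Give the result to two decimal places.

M((Na₀.₇₀K₀.₃₀)AlSi₃O₈) = 267.051 g/mol, so wt% Al = 26.982/267.051 × 100 = 10.10%.
M(Na₀.₁₃Ca₀.₈₇Al₁.₈₇Si₂.₁₃O₈) = 276.126 g/mol, so wt% Al = 50.456/276.126 × 100 = 18.27%.
10.10 − 18.27 = -8.17 pp.

-8.17 percentage points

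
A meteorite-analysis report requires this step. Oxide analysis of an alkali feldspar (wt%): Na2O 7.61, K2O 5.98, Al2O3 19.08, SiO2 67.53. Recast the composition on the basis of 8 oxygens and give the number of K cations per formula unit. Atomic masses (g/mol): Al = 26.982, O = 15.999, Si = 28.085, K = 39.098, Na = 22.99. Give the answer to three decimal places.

Na2O: 7.61/61.979 = 0.12278 mol → 0.24556 mol Na, 0.12278 mol O.
K2O: 5.98/94.195 = 0.06349 mol → 0.12698 mol K, 0.06349 mol O.
Al2O3: 19.08/101.961 = 0.18713 mol → 0.37426 mol Al, 0.56139 mol O.
SiO2: 67.53/60.083 = 1.12395 mol → 1.12395 mol Si, 2.24790 mol O.
Total oxygen = 2.99556 mol. Normalization factor = 8/2.99556 = 2.67062.
K per 8 O = 0.12698 × 2.67062 = 0.339.

0.339 K apfu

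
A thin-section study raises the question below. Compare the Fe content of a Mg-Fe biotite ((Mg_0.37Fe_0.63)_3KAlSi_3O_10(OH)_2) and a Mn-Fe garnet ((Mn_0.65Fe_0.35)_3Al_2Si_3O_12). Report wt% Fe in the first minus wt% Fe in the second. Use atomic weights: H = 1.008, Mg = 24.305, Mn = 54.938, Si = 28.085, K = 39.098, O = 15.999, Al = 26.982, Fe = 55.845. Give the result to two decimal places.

10.31 percentage points

Fe in (Mg_0.37Fe_0.63)_3KAlSi_3O_10(OH)_2: molar mass 476.865 g/mol; 1.89×55.845 = 105.547 g → 22.13 wt%.
Fe in (Mn_0.65Fe_0.35)_3Al_2Si_3O_12: molar mass 495.973 g/mol; 1.05×55.845 = 58.637 g → 11.82 wt%.
Difference = 22.13 − 11.82 = 10.31 percentage points.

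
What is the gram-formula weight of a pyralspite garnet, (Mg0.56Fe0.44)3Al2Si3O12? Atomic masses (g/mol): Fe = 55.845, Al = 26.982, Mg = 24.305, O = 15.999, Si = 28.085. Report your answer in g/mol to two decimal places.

M = 1.68(24.305) + 1.32(55.845) + 2(26.982) + 3(28.085) + 12(15.999)

444.75 g/mol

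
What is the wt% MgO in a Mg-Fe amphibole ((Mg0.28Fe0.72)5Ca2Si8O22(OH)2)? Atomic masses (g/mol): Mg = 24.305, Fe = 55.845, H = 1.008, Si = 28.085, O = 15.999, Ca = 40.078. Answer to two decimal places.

Molar mass of (Mg0.28Fe0.72)5Ca2Si8O22(OH)2 = 1.40·24.305 + 3.60·55.845 + 2·40.078 + 8·28.085 + 24·15.999 + 2·1.008 = 925.897 g/mol.
Each formula unit contains 1.40 Mg, equivalent to 1.40/1 = 1.4000 mol MgO.
M(MgO) = 1×24.305 + 1×15.999 = 40.304 g/mol.
Mass of MgO per formula unit = 1.4000 × 40.304 = 56.426 g.
MgO wt% = 56.426 / 925.897 × 100 = 6.09%.

6.09 wt%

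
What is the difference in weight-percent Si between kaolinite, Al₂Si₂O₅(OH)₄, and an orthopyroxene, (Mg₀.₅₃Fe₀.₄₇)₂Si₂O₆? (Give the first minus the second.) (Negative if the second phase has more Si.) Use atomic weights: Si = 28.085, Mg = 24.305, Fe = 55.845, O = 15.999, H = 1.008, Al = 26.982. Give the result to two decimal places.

-2.62 percentage points

First mineral: 56.170 g Si in 258.157 g formula = 21.76 wt% Si.
Second mineral: 56.170 g Si in 230.422 g formula = 24.38 wt% Si.
21.76% − 24.38% gives a difference of -2.62 percentage points.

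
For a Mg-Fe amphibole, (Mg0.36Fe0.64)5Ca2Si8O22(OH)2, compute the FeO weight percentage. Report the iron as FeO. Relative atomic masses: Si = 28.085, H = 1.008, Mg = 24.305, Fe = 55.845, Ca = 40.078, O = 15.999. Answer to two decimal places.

M((Mg0.36Fe0.64)5Ca2Si8O22(OH)2) = 913.281 g/mol; M(FeO) = 71.844 g/mol.
Moles FeO per formula unit = 3.20 Fe ÷ 1 = 3.2000.
FeO fraction = (3.2000 × 71.844) / 913.281 = 229.901/913.281 = 0.2517.

25.17 wt%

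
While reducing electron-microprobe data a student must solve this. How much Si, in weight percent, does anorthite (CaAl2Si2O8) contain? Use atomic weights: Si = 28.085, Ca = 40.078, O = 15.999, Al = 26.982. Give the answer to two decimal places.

Molar mass of CaAl2Si2O8: 1·40.078 + 2·26.982 + 2·28.085 + 8·15.999 = 278.204 g/mol.
Mass of Si per formula unit: 2 × 28.085 = 56.170 g.
Weight fraction Si = 56.170 / 278.204 = 0.2019.

20.19 weight percent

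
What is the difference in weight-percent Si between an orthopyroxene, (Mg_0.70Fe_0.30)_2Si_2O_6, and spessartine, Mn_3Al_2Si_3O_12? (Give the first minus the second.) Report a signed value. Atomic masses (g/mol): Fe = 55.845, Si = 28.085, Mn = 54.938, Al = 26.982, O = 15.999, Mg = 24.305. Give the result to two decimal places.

First mineral: 56.170 g Si in 219.698 g formula = 25.57 wt% Si.
Second mineral: 84.255 g Si in 495.021 g formula = 17.02 wt% Si.
25.57% − 17.02% gives a difference of 8.55 percentage points.

8.55 percentage points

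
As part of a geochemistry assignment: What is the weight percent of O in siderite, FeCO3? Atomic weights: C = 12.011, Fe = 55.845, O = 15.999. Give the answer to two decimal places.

M(FeCO3) = 115.853 g/mol.
O contributes 3 × 15.999 = 47.997 g per mole.
47.997/115.853 = 0.4143 → 41.43%.

41.43 mass %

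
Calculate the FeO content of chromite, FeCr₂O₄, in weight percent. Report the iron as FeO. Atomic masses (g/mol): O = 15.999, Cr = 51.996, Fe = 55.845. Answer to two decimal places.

32.10 wt%

Molar mass of FeCr₂O₄ = 1×55.845 + 2×51.996 + 4×15.999 = 223.833 g/mol.
Each formula unit contains 1 Fe, equivalent to 1/1 = 1.0000 mol FeO.
M(FeO) = 1×55.845 + 1×15.999 = 71.844 g/mol.
Mass of FeO per formula unit = 1.0000 × 71.844 = 71.844 g.
FeO wt% = 71.844 / 223.833 × 100 = 32.10%.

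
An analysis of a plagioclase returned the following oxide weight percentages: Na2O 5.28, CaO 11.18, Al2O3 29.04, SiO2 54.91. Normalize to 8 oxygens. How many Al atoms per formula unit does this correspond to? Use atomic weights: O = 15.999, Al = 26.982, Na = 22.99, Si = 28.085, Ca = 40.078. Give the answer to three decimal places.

1.536 Al apfu

5.28 wt% Na2O ÷ 61.979 g/mol = 0.08519 mol, giving 0.17038 Na and 0.08519 O.
11.18 wt% CaO ÷ 56.077 g/mol = 0.19937 mol, giving 0.19937 Ca and 0.19937 O.
29.04 wt% Al2O3 ÷ 101.961 g/mol = 0.28481 mol, giving 0.56962 Al and 0.85443 O.
54.91 wt% SiO2 ÷ 60.083 g/mol = 0.91390 mol, giving 0.91390 Si and 1.82780 O.
Oxygen sums to 2.96679; scaling by 8/2.96679 = 2.69652 puts the formula on 8 O.
Al: 0.56962 × 2.69652 = 1.536 atoms per formula unit.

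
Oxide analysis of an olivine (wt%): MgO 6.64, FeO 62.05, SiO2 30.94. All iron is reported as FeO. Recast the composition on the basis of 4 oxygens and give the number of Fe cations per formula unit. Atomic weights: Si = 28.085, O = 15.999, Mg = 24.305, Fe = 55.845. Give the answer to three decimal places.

6.64 wt% MgO ÷ 40.304 g/mol = 0.16475 mol, giving 0.16475 Mg and 0.16475 O.
62.05 wt% FeO ÷ 71.844 g/mol = 0.86368 mol, giving 0.86368 Fe and 0.86368 O.
30.94 wt% SiO2 ÷ 60.083 g/mol = 0.51495 mol, giving 0.51495 Si and 1.02990 O.
Oxygen sums to 2.05833; scaling by 4/2.05833 = 1.94332 puts the formula on 4 O.
Fe: 0.86368 × 1.94332 = 1.678 atoms per formula unit.

1.678 Fe apfu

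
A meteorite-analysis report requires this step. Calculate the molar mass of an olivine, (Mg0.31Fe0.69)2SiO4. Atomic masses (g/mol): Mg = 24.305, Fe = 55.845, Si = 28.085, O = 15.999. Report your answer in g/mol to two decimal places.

184.22 g/mol

Mg: 0.62 × 24.305 = 15.0691
Fe: 1.38 × 55.845 = 77.0661
Si: 1 × 28.085 = 28.0850
O: 4 × 15.999 = 63.9960
Summing the contributions gives the formula mass.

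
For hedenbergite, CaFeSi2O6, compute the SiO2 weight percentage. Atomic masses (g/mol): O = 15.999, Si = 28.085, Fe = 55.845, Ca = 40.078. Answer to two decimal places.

M(CaFeSi2O6) = 248.087 g/mol; M(SiO2) = 60.083 g/mol.
Moles SiO2 per formula unit = 2 Si ÷ 1 = 2.0000.
SiO2 fraction = (2.0000 × 60.083) / 248.087 = 120.166/248.087 = 0.4844.

48.44 wt%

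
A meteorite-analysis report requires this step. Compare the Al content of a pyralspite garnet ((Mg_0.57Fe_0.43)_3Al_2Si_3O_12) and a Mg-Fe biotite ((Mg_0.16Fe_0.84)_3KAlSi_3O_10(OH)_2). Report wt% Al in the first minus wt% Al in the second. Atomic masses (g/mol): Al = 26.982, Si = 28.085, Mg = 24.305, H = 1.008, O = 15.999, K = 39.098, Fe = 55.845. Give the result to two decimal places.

First mineral: 53.964 g Al in 443.809 g formula = 12.16 wt% Al.
Second mineral: 26.982 g Al in 496.735 g formula = 5.43 wt% Al.
12.16% − 5.43% gives a difference of 6.73 percentage points.

6.73 percentage points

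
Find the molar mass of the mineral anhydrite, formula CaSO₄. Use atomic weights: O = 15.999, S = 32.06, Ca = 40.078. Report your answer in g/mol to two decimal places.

136.13 g/mol

M = 1·40.078 + 1·32.06 + 4·15.999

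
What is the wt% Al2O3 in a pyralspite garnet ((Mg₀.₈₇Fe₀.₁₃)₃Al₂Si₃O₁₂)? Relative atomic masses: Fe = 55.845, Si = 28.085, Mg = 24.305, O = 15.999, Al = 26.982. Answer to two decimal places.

Formula mass = 415.423 g/mol.
2 Al → 1.0000 mol Al2O3 per formula unit; M(Al2O3) = 101.961, so Al2O3 mass = 101.961 g.
101.961/415.423 × 100 = 24.54 wt%.

24.54 wt%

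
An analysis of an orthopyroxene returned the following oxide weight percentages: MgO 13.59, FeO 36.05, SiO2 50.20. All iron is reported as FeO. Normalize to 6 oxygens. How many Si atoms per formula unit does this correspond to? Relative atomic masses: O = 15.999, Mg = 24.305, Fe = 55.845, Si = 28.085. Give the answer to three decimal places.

MgO: 13.59/40.304 = 0.33719 mol → 0.33719 mol Mg, 0.33719 mol O.
FeO: 36.05/71.844 = 0.50178 mol → 0.50178 mol Fe, 0.50178 mol O.
SiO2: 50.20/60.083 = 0.83551 mol → 0.83551 mol Si, 1.67102 mol O.
Total oxygen = 2.50999 mol. Normalization factor = 6/2.50999 = 2.39045.
Si per 6 O = 0.83551 × 2.39045 = 1.997.

1.997 Si apfu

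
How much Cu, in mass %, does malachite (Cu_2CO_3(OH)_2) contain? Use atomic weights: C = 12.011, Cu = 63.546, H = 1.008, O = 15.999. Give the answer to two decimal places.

57.48 mass %

Molar mass of Cu_2CO_3(OH)_2: 2*63.546 + 1*12.011 + 5*15.999 + 2*1.008 = 221.114 g/mol.
Mass of Cu per formula unit: 2 × 63.546 = 127.092 g.
Weight fraction Cu = 127.092 / 221.114 = 0.5748.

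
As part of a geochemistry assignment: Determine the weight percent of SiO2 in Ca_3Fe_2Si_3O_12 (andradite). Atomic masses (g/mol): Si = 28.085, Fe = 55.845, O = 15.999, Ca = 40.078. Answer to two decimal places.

35.47 wt%

Formula mass = 508.167 g/mol.
3 Si → 3.0000 mol SiO2 per formula unit; M(SiO2) = 60.083, so SiO2 mass = 180.249 g.
180.249/508.167 × 100 = 35.47 wt%.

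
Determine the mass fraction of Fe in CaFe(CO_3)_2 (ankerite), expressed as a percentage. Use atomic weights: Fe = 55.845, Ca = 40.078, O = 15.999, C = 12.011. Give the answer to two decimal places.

Molar mass of CaFe(CO_3)_2: 1×40.078 + 1×55.845 + 2×12.011 + 6×15.999 = 215.939 g/mol.
Mass of Fe per formula unit: 1 × 55.845 = 55.845 g.
Weight fraction Fe = 55.845 / 215.939 = 0.2586.

25.86 mass %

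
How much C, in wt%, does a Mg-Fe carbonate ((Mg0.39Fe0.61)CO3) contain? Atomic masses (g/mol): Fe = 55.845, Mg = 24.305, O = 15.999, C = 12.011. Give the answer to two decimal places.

11.60 wt%

M((Mg0.39Fe0.61)CO3) = 103.552 g/mol.
C contributes 1 × 12.011 = 12.011 g per mole.
12.011/103.552 = 0.1160 → 11.60%.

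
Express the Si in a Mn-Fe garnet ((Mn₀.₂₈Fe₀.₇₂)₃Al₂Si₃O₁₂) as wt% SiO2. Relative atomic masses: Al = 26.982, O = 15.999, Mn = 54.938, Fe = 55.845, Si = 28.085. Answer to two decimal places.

M((Mn₀.₂₈Fe₀.₇₂)₃Al₂Si₃O₁₂) = 496.980 g/mol; M(SiO2) = 60.083 g/mol.
Moles SiO2 per formula unit = 3 Si ÷ 1 = 3.0000.
SiO2 fraction = (3.0000 × 60.083) / 496.980 = 180.249/496.980 = 0.3627.

36.27 wt%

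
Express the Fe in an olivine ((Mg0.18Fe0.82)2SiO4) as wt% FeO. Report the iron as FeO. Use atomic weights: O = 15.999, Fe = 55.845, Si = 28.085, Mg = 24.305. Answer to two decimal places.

61.23 wt%

Formula mass = 192.417 g/mol.
1.64 Fe → 1.6400 mol FeO per formula unit; M(FeO) = 71.844, so FeO mass = 117.824 g.
117.824/192.417 × 100 = 61.23 wt%.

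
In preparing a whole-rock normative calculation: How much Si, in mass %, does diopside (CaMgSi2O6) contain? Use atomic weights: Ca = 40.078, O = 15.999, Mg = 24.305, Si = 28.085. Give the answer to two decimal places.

25.94 mass %

M(CaMgSi2O6) = 216.547 g/mol.
Si contributes 2 × 28.085 = 56.170 g per mole.
56.170/216.547 = 0.2594 → 25.94%.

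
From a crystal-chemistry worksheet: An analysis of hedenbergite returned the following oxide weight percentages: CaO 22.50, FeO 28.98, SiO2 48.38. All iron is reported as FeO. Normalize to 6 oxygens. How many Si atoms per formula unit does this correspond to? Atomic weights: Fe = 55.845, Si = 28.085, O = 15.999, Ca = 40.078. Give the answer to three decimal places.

2.001 Si apfu

22.50 wt% CaO ÷ 56.077 g/mol = 0.40123 mol, giving 0.40123 Ca and 0.40123 O.
28.98 wt% FeO ÷ 71.844 g/mol = 0.40337 mol, giving 0.40337 Fe and 0.40337 O.
48.38 wt% SiO2 ÷ 60.083 g/mol = 0.80522 mol, giving 0.80522 Si and 1.61044 O.
Oxygen sums to 2.41504; scaling by 6/2.41504 = 2.48443 puts the formula on 6 O.
Si: 0.80522 × 2.48443 = 2.001 atoms per formula unit.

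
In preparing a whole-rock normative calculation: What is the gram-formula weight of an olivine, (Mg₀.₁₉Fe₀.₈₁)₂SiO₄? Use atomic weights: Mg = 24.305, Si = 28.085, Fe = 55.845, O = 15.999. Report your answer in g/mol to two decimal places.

Mg: 0.38 × 24.305 = 9.2359
Fe: 1.62 × 55.845 = 90.4689
Si: 1 × 28.085 = 28.0850
O: 4 × 15.999 = 63.9960
Summing the contributions gives the formula mass.

191.79 g/mol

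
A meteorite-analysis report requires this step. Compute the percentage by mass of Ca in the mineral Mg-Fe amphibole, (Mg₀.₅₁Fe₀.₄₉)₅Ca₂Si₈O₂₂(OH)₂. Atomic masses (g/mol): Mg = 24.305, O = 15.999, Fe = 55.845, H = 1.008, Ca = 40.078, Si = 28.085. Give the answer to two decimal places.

9.01 weight percent

Molar mass of (Mg₀.₅₁Fe₀.₄₉)₅Ca₂Si₈O₂₂(OH)₂: 2.55*24.305 + 2.45*55.845 + 2*40.078 + 8*28.085 + 24*15.999 + 2*1.008 = 889.626 g/mol.
Mass of Ca per formula unit: 2 × 40.078 = 80.156 g.
Weight fraction Ca = 80.156 / 889.626 = 0.0901.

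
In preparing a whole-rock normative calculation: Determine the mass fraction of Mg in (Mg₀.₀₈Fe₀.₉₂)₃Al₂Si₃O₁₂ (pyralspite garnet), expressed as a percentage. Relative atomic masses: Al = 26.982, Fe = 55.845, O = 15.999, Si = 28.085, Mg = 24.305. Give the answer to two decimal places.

1.19 mass %

Formula mass = 0.24×24.305 + 2.76×55.845 + 2×26.982 + 3×28.085 + 12×15.999 = 490.172 g/mol, of which 5.833 g is Mg.
So Mg makes up 5.833/490.172 = 0.0119 of the mass, i.e. 1.19%.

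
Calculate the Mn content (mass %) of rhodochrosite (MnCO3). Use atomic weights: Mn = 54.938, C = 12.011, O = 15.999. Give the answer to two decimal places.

M(MnCO3) = 114.946 g/mol.
Mn contributes 1 × 54.938 = 54.938 g per mole.
54.938/114.946 = 0.4779 → 47.79%.

47.79 mass %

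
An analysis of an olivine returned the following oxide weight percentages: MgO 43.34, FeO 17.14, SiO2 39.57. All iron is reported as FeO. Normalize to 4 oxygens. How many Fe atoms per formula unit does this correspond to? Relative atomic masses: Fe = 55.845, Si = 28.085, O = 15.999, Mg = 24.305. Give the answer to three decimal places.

MgO (M=40.304): mol = 1.07533; Mg = 1.07533, O = 1.07533.
FeO (M=71.844): mol = 0.23857; Fe = 0.23857, O = 0.23857.
SiO2 (M=60.083): mol = 0.65859; Si = 0.65859, O = 1.31718.
ΣO = 2.63108; factor = 4/ΣO = 1.52029.
Fe apfu = 0.23857 × 1.52029 = 0.363.

0.363 Fe apfu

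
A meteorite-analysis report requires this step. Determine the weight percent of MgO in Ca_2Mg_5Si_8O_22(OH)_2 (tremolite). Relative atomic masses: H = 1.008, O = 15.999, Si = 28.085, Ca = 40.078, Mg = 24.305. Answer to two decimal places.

Molar mass of Ca_2Mg_5Si_8O_22(OH)_2 = 2*40.078 + 5*24.305 + 8*28.085 + 24*15.999 + 2*1.008 = 812.353 g/mol.
Each formula unit contains 5 Mg, equivalent to 5/1 = 5.0000 mol MgO.
M(MgO) = 1×24.305 + 1×15.999 = 40.304 g/mol.
Mass of MgO per formula unit = 5.0000 × 40.304 = 201.520 g.
MgO wt% = 201.520 / 812.353 × 100 = 24.81%.

24.81 wt%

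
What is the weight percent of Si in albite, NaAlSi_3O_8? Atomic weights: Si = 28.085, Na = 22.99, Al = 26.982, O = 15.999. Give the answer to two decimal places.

Formula mass = 1·22.99 + 1·26.982 + 3·28.085 + 8·15.999 = 262.219 g/mol, of which 84.255 g is Si.
So Si makes up 84.255/262.219 = 0.3213 of the mass, i.e. 32.13%.

32.13 weight percent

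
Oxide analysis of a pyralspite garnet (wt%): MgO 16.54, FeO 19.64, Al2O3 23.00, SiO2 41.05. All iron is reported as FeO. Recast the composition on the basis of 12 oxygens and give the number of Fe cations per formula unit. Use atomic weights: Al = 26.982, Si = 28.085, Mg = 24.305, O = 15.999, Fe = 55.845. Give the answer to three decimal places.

MgO (M=40.304): mol = 0.41038; Mg = 0.41038, O = 0.41038.
FeO (M=71.844): mol = 0.27337; Fe = 0.27337, O = 0.27337.
Al2O3 (M=101.961): mol = 0.22558; Al = 0.45116, O = 0.67674.
SiO2 (M=60.083): mol = 0.68322; Si = 0.68322, O = 1.36644.
ΣO = 2.72693; factor = 12/ΣO = 4.40055.
Fe apfu = 0.27337 × 4.40055 = 1.203.

1.203 Fe apfu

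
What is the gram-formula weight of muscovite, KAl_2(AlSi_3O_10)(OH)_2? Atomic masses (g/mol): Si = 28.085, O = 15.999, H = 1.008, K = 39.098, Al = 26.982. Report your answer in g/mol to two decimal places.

K: 1 × 39.098 = 39.0980
Al: 3 × 26.982 = 80.9460
Si: 3 × 28.085 = 84.2550
O: 12 × 15.999 = 191.9880
H: 2 × 1.008 = 2.0160
Summing the contributions gives the formula mass.

398.30 g/mol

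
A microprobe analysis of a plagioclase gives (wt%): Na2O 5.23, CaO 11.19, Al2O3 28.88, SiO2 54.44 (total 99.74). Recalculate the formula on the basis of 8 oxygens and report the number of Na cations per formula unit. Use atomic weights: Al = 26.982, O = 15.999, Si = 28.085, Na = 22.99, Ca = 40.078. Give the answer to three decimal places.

0.458 Na apfu

Na2O (M=61.979): mol = 0.08438; Na = 0.16876, O = 0.08438.
CaO (M=56.077): mol = 0.19955; Ca = 0.19955, O = 0.19955.
Al2O3 (M=101.961): mol = 0.28325; Al = 0.56650, O = 0.84975.
SiO2 (M=60.083): mol = 0.90608; Si = 0.90608, O = 1.81216.
ΣO = 2.94584; factor = 8/ΣO = 2.71569.
Na apfu = 0.16876 × 2.71569 = 0.458.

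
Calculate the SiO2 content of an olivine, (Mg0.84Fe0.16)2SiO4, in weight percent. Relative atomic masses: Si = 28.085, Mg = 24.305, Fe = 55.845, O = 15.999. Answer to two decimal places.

Molar mass of (Mg0.84Fe0.16)2SiO4 = 1.68*24.305 + 0.32*55.845 + 1*28.085 + 4*15.999 = 150.784 g/mol.
Each formula unit contains 1 Si, equivalent to 1/1 = 1.0000 mol SiO2.
M(SiO2) = 1×28.085 + 2×15.999 = 60.083 g/mol.
Mass of SiO2 per formula unit = 1.0000 × 60.083 = 60.083 g.
SiO2 wt% = 60.083 / 150.784 × 100 = 39.85%.

39.85 wt%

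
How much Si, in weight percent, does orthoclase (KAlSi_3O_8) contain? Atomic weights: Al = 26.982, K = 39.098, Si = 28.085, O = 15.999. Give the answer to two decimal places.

30.27 weight percent

M(KAlSi_3O_8) = 278.327 g/mol.
Si contributes 3 × 28.085 = 84.255 g per mole.
84.255/278.327 = 0.3027 → 30.27%.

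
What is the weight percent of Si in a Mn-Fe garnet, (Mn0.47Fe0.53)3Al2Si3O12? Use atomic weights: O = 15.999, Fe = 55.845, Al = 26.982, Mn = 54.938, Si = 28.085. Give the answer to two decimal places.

Formula mass = 1.41*54.938 + 1.59*55.845 + 2*26.982 + 3*28.085 + 12*15.999 = 496.463 g/mol, of which 84.255 g is Si.
So Si makes up 84.255/496.463 = 0.1697 of the mass, i.e. 16.97%.

16.97 wt%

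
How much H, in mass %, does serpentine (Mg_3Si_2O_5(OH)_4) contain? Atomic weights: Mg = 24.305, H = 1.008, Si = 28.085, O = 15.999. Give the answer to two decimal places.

M(Mg_3Si_2O_5(OH)_4) = 277.108 g/mol.
H contributes 4 × 1.008 = 4.032 g per mole.
4.032/277.108 = 0.0146 → 1.46%.

1.46 mass %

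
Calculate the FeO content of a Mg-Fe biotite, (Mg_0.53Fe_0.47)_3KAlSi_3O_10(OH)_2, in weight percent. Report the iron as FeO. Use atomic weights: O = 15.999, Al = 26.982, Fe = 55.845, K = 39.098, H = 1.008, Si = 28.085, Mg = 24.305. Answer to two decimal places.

21.94 wt%

Molar mass of (Mg_0.53Fe_0.47)_3KAlSi_3O_10(OH)_2 = 1.59×24.305 + 1.41×55.845 + 1×39.098 + 1×26.982 + 3×28.085 + 12×15.999 + 2×1.008 = 461.725 g/mol.
Each formula unit contains 1.41 Fe, equivalent to 1.41/1 = 1.4100 mol FeO.
M(FeO) = 1×55.845 + 1×15.999 = 71.844 g/mol.
Mass of FeO per formula unit = 1.4100 × 71.844 = 101.300 g.
FeO wt% = 101.300 / 461.725 × 100 = 21.94%.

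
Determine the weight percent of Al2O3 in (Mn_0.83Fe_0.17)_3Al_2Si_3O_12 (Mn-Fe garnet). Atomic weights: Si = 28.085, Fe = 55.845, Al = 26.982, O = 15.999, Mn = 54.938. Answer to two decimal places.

Formula mass = 495.484 g/mol.
2 Al → 1.0000 mol Al2O3 per formula unit; M(Al2O3) = 101.961, so Al2O3 mass = 101.961 g.
101.961/495.484 × 100 = 20.58 wt%.

20.58 wt%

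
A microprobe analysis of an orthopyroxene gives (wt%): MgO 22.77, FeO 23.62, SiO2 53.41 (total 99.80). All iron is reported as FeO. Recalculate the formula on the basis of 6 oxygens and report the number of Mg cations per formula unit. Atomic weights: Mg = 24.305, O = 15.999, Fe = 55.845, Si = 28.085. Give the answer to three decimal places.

22.77 wt% MgO ÷ 40.304 g/mol = 0.56496 mol, giving 0.56496 Mg and 0.56496 O.
23.62 wt% FeO ÷ 71.844 g/mol = 0.32877 mol, giving 0.32877 Fe and 0.32877 O.
53.41 wt% SiO2 ÷ 60.083 g/mol = 0.88894 mol, giving 0.88894 Si and 1.77788 O.
Oxygen sums to 2.67161; scaling by 6/2.67161 = 2.24584 puts the formula on 6 O.
Mg: 0.56496 × 2.24584 = 1.269 atoms per formula unit.

1.269 Mg apfu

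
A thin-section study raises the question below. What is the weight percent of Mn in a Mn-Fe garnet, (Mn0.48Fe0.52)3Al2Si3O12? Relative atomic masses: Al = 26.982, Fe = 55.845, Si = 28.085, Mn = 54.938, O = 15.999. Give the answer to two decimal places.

Molar mass of (Mn0.48Fe0.52)3Al2Si3O12: 1.44·54.938 + 1.56·55.845 + 2·26.982 + 3·28.085 + 12·15.999 = 496.436 g/mol.
Mass of Mn per formula unit: 1.44 × 54.938 = 79.111 g.
Weight fraction Mn = 79.111 / 496.436 = 0.1594.

15.94 wt%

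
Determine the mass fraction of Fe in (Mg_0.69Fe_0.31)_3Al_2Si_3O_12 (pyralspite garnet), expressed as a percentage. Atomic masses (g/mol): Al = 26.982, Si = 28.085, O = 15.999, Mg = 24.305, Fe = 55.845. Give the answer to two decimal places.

12.01 weight percent

Formula mass = 2.07*24.305 + 0.93*55.845 + 2*26.982 + 3*28.085 + 12*15.999 = 432.454 g/mol, of which 51.936 g is Fe.
So Fe makes up 51.936/432.454 = 0.1201 of the mass, i.e. 12.01%.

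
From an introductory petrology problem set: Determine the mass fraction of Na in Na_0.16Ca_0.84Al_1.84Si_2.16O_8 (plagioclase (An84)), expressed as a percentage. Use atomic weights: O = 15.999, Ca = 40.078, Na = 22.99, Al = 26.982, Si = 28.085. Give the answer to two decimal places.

1.33 mass %

Formula mass = 0.16×22.99 + 0.84×40.078 + 1.84×26.982 + 2.16×28.085 + 8×15.999 = 275.646 g/mol, of which 3.678 g is Na.
So Na makes up 3.678/275.646 = 0.0133 of the mass, i.e. 1.33%.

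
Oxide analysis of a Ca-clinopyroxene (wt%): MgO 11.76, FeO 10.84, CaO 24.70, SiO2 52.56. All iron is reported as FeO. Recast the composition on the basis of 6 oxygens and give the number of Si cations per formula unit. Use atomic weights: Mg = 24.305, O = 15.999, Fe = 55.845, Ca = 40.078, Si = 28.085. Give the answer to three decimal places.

1.994 Si apfu

MgO: 11.76/40.304 = 0.29178 mol → 0.29178 mol Mg, 0.29178 mol O.
FeO: 10.84/71.844 = 0.15088 mol → 0.15088 mol Fe, 0.15088 mol O.
CaO: 24.70/56.077 = 0.44047 mol → 0.44047 mol Ca, 0.44047 mol O.
SiO2: 52.56/60.083 = 0.87479 mol → 0.87479 mol Si, 1.74958 mol O.
Total oxygen = 2.63271 mol. Normalization factor = 6/2.63271 = 2.27902.
Si per 6 O = 0.87479 × 2.27902 = 1.994.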